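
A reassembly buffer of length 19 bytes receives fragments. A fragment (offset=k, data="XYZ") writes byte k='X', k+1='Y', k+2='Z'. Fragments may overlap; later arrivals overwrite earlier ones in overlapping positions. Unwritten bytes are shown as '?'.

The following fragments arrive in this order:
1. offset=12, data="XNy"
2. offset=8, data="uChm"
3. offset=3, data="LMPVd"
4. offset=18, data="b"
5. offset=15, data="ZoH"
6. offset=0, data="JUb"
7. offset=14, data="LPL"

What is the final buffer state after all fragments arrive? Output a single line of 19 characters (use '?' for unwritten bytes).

Answer: JUbLMPVduChmXNLPLHb

Derivation:
Fragment 1: offset=12 data="XNy" -> buffer=????????????XNy????
Fragment 2: offset=8 data="uChm" -> buffer=????????uChmXNy????
Fragment 3: offset=3 data="LMPVd" -> buffer=???LMPVduChmXNy????
Fragment 4: offset=18 data="b" -> buffer=???LMPVduChmXNy???b
Fragment 5: offset=15 data="ZoH" -> buffer=???LMPVduChmXNyZoHb
Fragment 6: offset=0 data="JUb" -> buffer=JUbLMPVduChmXNyZoHb
Fragment 7: offset=14 data="LPL" -> buffer=JUbLMPVduChmXNLPLHb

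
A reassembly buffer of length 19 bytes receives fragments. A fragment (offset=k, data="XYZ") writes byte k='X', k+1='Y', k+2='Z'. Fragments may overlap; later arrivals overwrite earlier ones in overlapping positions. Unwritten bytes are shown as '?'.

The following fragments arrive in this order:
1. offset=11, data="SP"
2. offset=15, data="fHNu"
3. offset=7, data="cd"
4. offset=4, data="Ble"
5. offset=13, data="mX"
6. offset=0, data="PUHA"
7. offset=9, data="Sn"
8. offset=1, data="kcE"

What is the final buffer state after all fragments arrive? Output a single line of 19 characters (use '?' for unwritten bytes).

Answer: PkcEBlecdSnSPmXfHNu

Derivation:
Fragment 1: offset=11 data="SP" -> buffer=???????????SP??????
Fragment 2: offset=15 data="fHNu" -> buffer=???????????SP??fHNu
Fragment 3: offset=7 data="cd" -> buffer=???????cd??SP??fHNu
Fragment 4: offset=4 data="Ble" -> buffer=????Blecd??SP??fHNu
Fragment 5: offset=13 data="mX" -> buffer=????Blecd??SPmXfHNu
Fragment 6: offset=0 data="PUHA" -> buffer=PUHABlecd??SPmXfHNu
Fragment 7: offset=9 data="Sn" -> buffer=PUHABlecdSnSPmXfHNu
Fragment 8: offset=1 data="kcE" -> buffer=PkcEBlecdSnSPmXfHNu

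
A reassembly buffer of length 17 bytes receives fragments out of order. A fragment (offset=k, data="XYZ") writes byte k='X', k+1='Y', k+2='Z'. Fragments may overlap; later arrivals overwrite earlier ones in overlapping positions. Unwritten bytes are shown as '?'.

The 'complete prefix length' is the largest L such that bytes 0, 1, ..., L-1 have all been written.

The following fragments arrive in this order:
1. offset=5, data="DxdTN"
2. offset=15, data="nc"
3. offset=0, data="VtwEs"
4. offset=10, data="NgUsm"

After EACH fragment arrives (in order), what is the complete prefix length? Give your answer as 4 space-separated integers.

Answer: 0 0 10 17

Derivation:
Fragment 1: offset=5 data="DxdTN" -> buffer=?????DxdTN??????? -> prefix_len=0
Fragment 2: offset=15 data="nc" -> buffer=?????DxdTN?????nc -> prefix_len=0
Fragment 3: offset=0 data="VtwEs" -> buffer=VtwEsDxdTN?????nc -> prefix_len=10
Fragment 4: offset=10 data="NgUsm" -> buffer=VtwEsDxdTNNgUsmnc -> prefix_len=17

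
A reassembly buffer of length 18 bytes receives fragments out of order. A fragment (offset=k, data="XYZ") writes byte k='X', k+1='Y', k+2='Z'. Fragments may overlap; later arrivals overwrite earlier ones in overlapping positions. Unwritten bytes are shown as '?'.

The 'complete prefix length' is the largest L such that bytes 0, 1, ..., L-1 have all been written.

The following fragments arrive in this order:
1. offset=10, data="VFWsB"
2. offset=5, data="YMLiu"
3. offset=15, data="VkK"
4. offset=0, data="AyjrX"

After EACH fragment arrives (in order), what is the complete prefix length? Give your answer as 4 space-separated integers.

Answer: 0 0 0 18

Derivation:
Fragment 1: offset=10 data="VFWsB" -> buffer=??????????VFWsB??? -> prefix_len=0
Fragment 2: offset=5 data="YMLiu" -> buffer=?????YMLiuVFWsB??? -> prefix_len=0
Fragment 3: offset=15 data="VkK" -> buffer=?????YMLiuVFWsBVkK -> prefix_len=0
Fragment 4: offset=0 data="AyjrX" -> buffer=AyjrXYMLiuVFWsBVkK -> prefix_len=18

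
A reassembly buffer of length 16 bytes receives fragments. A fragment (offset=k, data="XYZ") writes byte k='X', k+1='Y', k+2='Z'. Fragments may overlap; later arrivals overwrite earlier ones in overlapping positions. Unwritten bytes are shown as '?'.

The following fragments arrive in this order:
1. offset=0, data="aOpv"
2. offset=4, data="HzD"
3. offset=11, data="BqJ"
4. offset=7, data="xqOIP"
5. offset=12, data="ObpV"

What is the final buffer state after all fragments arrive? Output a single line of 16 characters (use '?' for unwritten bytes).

Fragment 1: offset=0 data="aOpv" -> buffer=aOpv????????????
Fragment 2: offset=4 data="HzD" -> buffer=aOpvHzD?????????
Fragment 3: offset=11 data="BqJ" -> buffer=aOpvHzD????BqJ??
Fragment 4: offset=7 data="xqOIP" -> buffer=aOpvHzDxqOIPqJ??
Fragment 5: offset=12 data="ObpV" -> buffer=aOpvHzDxqOIPObpV

Answer: aOpvHzDxqOIPObpV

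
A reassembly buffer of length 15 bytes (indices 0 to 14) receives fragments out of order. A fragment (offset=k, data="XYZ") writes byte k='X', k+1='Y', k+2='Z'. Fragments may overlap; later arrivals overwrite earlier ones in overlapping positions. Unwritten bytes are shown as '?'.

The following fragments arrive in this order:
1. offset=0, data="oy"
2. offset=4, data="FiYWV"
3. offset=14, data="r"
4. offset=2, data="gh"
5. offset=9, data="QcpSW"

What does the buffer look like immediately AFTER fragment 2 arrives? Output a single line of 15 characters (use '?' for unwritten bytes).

Fragment 1: offset=0 data="oy" -> buffer=oy?????????????
Fragment 2: offset=4 data="FiYWV" -> buffer=oy??FiYWV??????

Answer: oy??FiYWV??????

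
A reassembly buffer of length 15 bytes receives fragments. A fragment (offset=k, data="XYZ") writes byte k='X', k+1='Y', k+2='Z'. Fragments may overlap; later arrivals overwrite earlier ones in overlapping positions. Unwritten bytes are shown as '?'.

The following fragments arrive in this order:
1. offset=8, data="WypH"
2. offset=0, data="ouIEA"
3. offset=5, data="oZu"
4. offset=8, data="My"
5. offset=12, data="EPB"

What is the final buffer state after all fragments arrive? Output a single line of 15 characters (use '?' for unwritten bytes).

Fragment 1: offset=8 data="WypH" -> buffer=????????WypH???
Fragment 2: offset=0 data="ouIEA" -> buffer=ouIEA???WypH???
Fragment 3: offset=5 data="oZu" -> buffer=ouIEAoZuWypH???
Fragment 4: offset=8 data="My" -> buffer=ouIEAoZuMypH???
Fragment 5: offset=12 data="EPB" -> buffer=ouIEAoZuMypHEPB

Answer: ouIEAoZuMypHEPB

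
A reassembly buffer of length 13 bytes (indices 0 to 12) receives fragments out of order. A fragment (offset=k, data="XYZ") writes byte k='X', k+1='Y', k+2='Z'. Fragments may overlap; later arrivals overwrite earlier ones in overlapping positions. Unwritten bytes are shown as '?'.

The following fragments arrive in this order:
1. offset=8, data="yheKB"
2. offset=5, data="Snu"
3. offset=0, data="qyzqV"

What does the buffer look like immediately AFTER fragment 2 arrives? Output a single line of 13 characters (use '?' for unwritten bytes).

Fragment 1: offset=8 data="yheKB" -> buffer=????????yheKB
Fragment 2: offset=5 data="Snu" -> buffer=?????SnuyheKB

Answer: ?????SnuyheKB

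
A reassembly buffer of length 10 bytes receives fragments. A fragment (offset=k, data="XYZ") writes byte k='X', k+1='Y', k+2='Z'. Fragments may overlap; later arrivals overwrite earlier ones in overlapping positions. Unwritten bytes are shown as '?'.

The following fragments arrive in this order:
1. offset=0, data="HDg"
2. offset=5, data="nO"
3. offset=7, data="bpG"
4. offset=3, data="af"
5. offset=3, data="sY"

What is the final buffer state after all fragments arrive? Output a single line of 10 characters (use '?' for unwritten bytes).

Answer: HDgsYnObpG

Derivation:
Fragment 1: offset=0 data="HDg" -> buffer=HDg???????
Fragment 2: offset=5 data="nO" -> buffer=HDg??nO???
Fragment 3: offset=7 data="bpG" -> buffer=HDg??nObpG
Fragment 4: offset=3 data="af" -> buffer=HDgafnObpG
Fragment 5: offset=3 data="sY" -> buffer=HDgsYnObpG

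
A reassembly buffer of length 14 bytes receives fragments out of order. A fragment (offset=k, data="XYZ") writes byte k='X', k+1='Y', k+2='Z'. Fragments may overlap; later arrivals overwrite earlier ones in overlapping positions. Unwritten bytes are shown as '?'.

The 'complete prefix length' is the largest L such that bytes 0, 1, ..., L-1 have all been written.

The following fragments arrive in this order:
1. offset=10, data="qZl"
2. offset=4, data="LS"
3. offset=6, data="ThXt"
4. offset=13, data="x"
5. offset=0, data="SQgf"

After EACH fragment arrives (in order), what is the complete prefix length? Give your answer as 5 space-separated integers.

Answer: 0 0 0 0 14

Derivation:
Fragment 1: offset=10 data="qZl" -> buffer=??????????qZl? -> prefix_len=0
Fragment 2: offset=4 data="LS" -> buffer=????LS????qZl? -> prefix_len=0
Fragment 3: offset=6 data="ThXt" -> buffer=????LSThXtqZl? -> prefix_len=0
Fragment 4: offset=13 data="x" -> buffer=????LSThXtqZlx -> prefix_len=0
Fragment 5: offset=0 data="SQgf" -> buffer=SQgfLSThXtqZlx -> prefix_len=14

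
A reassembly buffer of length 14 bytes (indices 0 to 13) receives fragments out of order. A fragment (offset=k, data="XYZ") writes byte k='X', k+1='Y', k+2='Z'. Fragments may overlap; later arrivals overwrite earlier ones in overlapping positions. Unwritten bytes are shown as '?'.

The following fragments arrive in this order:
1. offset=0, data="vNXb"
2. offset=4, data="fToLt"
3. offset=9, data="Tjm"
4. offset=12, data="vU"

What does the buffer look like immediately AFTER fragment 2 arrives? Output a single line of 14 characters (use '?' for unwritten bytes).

Fragment 1: offset=0 data="vNXb" -> buffer=vNXb??????????
Fragment 2: offset=4 data="fToLt" -> buffer=vNXbfToLt?????

Answer: vNXbfToLt?????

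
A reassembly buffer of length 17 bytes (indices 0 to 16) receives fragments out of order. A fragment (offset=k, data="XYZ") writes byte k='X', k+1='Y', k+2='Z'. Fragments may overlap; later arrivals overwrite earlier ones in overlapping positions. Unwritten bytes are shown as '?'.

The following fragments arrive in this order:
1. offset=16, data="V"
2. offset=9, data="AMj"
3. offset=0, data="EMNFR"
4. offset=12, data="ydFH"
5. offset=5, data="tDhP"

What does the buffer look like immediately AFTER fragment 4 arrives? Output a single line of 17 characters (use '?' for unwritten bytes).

Fragment 1: offset=16 data="V" -> buffer=????????????????V
Fragment 2: offset=9 data="AMj" -> buffer=?????????AMj????V
Fragment 3: offset=0 data="EMNFR" -> buffer=EMNFR????AMj????V
Fragment 4: offset=12 data="ydFH" -> buffer=EMNFR????AMjydFHV

Answer: EMNFR????AMjydFHV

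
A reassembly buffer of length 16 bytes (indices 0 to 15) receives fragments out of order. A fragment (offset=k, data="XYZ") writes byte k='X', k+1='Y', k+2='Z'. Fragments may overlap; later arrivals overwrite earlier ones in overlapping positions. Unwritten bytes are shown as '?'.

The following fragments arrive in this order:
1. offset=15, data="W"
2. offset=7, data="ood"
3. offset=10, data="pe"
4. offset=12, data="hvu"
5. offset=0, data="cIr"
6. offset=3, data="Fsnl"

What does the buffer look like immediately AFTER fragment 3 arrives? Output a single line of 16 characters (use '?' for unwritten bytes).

Answer: ???????oodpe???W

Derivation:
Fragment 1: offset=15 data="W" -> buffer=???????????????W
Fragment 2: offset=7 data="ood" -> buffer=???????ood?????W
Fragment 3: offset=10 data="pe" -> buffer=???????oodpe???W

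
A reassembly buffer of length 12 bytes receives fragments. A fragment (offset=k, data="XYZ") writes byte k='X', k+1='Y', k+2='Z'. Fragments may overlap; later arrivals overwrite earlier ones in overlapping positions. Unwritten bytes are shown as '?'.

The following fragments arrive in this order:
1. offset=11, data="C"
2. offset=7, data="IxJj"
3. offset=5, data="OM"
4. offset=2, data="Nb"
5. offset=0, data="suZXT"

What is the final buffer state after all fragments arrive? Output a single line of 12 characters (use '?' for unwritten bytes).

Answer: suZXTOMIxJjC

Derivation:
Fragment 1: offset=11 data="C" -> buffer=???????????C
Fragment 2: offset=7 data="IxJj" -> buffer=???????IxJjC
Fragment 3: offset=5 data="OM" -> buffer=?????OMIxJjC
Fragment 4: offset=2 data="Nb" -> buffer=??Nb?OMIxJjC
Fragment 5: offset=0 data="suZXT" -> buffer=suZXTOMIxJjC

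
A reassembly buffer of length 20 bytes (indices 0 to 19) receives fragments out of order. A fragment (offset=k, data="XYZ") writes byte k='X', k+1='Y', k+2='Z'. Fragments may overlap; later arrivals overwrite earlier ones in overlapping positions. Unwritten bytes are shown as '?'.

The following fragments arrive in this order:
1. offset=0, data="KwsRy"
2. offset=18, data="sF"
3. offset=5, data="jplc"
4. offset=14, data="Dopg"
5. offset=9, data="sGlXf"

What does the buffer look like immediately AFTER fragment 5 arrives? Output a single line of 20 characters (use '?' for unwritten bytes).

Answer: KwsRyjplcsGlXfDopgsF

Derivation:
Fragment 1: offset=0 data="KwsRy" -> buffer=KwsRy???????????????
Fragment 2: offset=18 data="sF" -> buffer=KwsRy?????????????sF
Fragment 3: offset=5 data="jplc" -> buffer=KwsRyjplc?????????sF
Fragment 4: offset=14 data="Dopg" -> buffer=KwsRyjplc?????DopgsF
Fragment 5: offset=9 data="sGlXf" -> buffer=KwsRyjplcsGlXfDopgsF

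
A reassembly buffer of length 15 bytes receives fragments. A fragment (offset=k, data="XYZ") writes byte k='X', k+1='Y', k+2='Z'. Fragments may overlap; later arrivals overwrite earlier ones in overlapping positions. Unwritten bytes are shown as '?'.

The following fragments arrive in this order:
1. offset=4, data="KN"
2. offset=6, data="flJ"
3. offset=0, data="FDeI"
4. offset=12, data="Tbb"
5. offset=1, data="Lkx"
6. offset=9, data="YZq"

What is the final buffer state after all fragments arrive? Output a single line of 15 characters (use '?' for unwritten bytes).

Answer: FLkxKNflJYZqTbb

Derivation:
Fragment 1: offset=4 data="KN" -> buffer=????KN?????????
Fragment 2: offset=6 data="flJ" -> buffer=????KNflJ??????
Fragment 3: offset=0 data="FDeI" -> buffer=FDeIKNflJ??????
Fragment 4: offset=12 data="Tbb" -> buffer=FDeIKNflJ???Tbb
Fragment 5: offset=1 data="Lkx" -> buffer=FLkxKNflJ???Tbb
Fragment 6: offset=9 data="YZq" -> buffer=FLkxKNflJYZqTbb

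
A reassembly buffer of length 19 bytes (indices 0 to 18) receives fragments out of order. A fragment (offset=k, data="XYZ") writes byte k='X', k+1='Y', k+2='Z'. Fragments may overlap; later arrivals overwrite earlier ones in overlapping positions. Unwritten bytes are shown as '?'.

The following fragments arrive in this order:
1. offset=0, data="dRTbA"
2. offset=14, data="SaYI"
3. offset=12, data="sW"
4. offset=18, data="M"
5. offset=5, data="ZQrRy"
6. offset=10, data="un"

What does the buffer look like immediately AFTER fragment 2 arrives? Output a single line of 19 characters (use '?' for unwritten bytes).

Fragment 1: offset=0 data="dRTbA" -> buffer=dRTbA??????????????
Fragment 2: offset=14 data="SaYI" -> buffer=dRTbA?????????SaYI?

Answer: dRTbA?????????SaYI?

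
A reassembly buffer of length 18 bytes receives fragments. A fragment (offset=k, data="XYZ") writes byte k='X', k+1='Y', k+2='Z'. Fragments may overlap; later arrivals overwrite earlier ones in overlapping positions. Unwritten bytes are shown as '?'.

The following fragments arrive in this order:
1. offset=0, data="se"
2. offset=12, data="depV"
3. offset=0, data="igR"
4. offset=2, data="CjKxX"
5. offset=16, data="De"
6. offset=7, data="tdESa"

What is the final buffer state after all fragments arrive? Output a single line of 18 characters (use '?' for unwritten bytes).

Answer: igCjKxXtdESadepVDe

Derivation:
Fragment 1: offset=0 data="se" -> buffer=se????????????????
Fragment 2: offset=12 data="depV" -> buffer=se??????????depV??
Fragment 3: offset=0 data="igR" -> buffer=igR?????????depV??
Fragment 4: offset=2 data="CjKxX" -> buffer=igCjKxX?????depV??
Fragment 5: offset=16 data="De" -> buffer=igCjKxX?????depVDe
Fragment 6: offset=7 data="tdESa" -> buffer=igCjKxXtdESadepVDe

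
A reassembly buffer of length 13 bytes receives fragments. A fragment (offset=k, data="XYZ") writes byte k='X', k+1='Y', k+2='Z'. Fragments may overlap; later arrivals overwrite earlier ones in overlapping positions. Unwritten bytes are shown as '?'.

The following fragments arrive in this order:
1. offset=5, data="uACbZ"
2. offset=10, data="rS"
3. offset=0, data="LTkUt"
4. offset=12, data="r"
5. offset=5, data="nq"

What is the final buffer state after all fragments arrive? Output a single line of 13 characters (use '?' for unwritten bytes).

Fragment 1: offset=5 data="uACbZ" -> buffer=?????uACbZ???
Fragment 2: offset=10 data="rS" -> buffer=?????uACbZrS?
Fragment 3: offset=0 data="LTkUt" -> buffer=LTkUtuACbZrS?
Fragment 4: offset=12 data="r" -> buffer=LTkUtuACbZrSr
Fragment 5: offset=5 data="nq" -> buffer=LTkUtnqCbZrSr

Answer: LTkUtnqCbZrSr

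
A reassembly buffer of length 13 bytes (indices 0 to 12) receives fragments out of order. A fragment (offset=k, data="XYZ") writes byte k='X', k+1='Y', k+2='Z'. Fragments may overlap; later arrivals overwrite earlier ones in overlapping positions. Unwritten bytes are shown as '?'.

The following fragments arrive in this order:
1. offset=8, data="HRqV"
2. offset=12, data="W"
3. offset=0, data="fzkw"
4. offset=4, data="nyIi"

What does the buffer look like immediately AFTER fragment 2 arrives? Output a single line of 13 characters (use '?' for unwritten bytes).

Answer: ????????HRqVW

Derivation:
Fragment 1: offset=8 data="HRqV" -> buffer=????????HRqV?
Fragment 2: offset=12 data="W" -> buffer=????????HRqVW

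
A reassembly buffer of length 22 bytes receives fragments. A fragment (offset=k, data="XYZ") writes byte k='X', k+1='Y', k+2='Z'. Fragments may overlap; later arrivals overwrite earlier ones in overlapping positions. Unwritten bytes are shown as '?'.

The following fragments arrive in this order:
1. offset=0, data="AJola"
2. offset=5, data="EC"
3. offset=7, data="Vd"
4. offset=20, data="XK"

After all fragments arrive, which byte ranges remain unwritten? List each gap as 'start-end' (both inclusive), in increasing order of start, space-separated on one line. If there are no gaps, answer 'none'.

Fragment 1: offset=0 len=5
Fragment 2: offset=5 len=2
Fragment 3: offset=7 len=2
Fragment 4: offset=20 len=2
Gaps: 9-19

Answer: 9-19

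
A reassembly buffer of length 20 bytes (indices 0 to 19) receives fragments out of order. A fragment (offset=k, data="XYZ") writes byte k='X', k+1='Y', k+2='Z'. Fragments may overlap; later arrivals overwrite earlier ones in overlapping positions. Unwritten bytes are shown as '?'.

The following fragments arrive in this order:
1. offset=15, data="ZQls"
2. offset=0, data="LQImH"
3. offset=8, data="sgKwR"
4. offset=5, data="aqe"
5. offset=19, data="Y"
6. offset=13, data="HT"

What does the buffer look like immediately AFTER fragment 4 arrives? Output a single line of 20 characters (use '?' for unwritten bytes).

Fragment 1: offset=15 data="ZQls" -> buffer=???????????????ZQls?
Fragment 2: offset=0 data="LQImH" -> buffer=LQImH??????????ZQls?
Fragment 3: offset=8 data="sgKwR" -> buffer=LQImH???sgKwR??ZQls?
Fragment 4: offset=5 data="aqe" -> buffer=LQImHaqesgKwR??ZQls?

Answer: LQImHaqesgKwR??ZQls?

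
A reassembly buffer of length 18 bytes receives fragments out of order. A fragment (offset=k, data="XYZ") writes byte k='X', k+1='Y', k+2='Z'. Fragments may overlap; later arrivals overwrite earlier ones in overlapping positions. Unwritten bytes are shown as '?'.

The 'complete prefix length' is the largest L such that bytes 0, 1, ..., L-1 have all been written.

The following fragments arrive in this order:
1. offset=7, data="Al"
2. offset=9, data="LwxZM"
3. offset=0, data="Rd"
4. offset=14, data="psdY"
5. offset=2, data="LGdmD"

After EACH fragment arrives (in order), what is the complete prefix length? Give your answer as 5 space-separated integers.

Answer: 0 0 2 2 18

Derivation:
Fragment 1: offset=7 data="Al" -> buffer=???????Al????????? -> prefix_len=0
Fragment 2: offset=9 data="LwxZM" -> buffer=???????AlLwxZM???? -> prefix_len=0
Fragment 3: offset=0 data="Rd" -> buffer=Rd?????AlLwxZM???? -> prefix_len=2
Fragment 4: offset=14 data="psdY" -> buffer=Rd?????AlLwxZMpsdY -> prefix_len=2
Fragment 5: offset=2 data="LGdmD" -> buffer=RdLGdmDAlLwxZMpsdY -> prefix_len=18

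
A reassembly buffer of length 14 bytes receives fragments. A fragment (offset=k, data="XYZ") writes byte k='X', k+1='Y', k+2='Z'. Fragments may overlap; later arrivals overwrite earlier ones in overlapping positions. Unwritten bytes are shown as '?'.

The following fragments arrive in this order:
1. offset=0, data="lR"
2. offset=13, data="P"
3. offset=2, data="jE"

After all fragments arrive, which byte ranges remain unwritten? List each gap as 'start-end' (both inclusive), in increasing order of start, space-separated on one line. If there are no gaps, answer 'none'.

Fragment 1: offset=0 len=2
Fragment 2: offset=13 len=1
Fragment 3: offset=2 len=2
Gaps: 4-12

Answer: 4-12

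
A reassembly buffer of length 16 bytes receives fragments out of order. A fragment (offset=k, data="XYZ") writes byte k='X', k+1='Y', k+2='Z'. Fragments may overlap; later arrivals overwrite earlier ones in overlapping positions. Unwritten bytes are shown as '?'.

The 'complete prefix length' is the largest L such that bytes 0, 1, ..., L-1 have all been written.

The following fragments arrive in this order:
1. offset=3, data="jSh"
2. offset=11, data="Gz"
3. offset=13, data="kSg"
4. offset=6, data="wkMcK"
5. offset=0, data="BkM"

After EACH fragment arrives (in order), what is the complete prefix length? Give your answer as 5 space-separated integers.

Answer: 0 0 0 0 16

Derivation:
Fragment 1: offset=3 data="jSh" -> buffer=???jSh?????????? -> prefix_len=0
Fragment 2: offset=11 data="Gz" -> buffer=???jSh?????Gz??? -> prefix_len=0
Fragment 3: offset=13 data="kSg" -> buffer=???jSh?????GzkSg -> prefix_len=0
Fragment 4: offset=6 data="wkMcK" -> buffer=???jShwkMcKGzkSg -> prefix_len=0
Fragment 5: offset=0 data="BkM" -> buffer=BkMjShwkMcKGzkSg -> prefix_len=16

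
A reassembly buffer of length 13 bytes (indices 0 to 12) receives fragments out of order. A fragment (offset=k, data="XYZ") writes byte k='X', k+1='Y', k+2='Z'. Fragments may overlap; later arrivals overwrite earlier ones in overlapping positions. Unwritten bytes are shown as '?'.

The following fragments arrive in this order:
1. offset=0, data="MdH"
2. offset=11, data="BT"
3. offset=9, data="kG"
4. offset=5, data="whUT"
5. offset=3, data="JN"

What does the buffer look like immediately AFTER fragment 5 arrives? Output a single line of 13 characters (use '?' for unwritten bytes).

Answer: MdHJNwhUTkGBT

Derivation:
Fragment 1: offset=0 data="MdH" -> buffer=MdH??????????
Fragment 2: offset=11 data="BT" -> buffer=MdH????????BT
Fragment 3: offset=9 data="kG" -> buffer=MdH??????kGBT
Fragment 4: offset=5 data="whUT" -> buffer=MdH??whUTkGBT
Fragment 5: offset=3 data="JN" -> buffer=MdHJNwhUTkGBT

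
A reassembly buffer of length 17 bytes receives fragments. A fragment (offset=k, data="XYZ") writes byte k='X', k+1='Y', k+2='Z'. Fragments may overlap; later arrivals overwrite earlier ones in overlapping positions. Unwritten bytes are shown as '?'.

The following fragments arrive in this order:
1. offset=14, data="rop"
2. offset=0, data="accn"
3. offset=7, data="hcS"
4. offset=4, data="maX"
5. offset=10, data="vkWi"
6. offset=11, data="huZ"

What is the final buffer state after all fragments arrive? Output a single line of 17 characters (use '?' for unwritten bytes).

Fragment 1: offset=14 data="rop" -> buffer=??????????????rop
Fragment 2: offset=0 data="accn" -> buffer=accn??????????rop
Fragment 3: offset=7 data="hcS" -> buffer=accn???hcS????rop
Fragment 4: offset=4 data="maX" -> buffer=accnmaXhcS????rop
Fragment 5: offset=10 data="vkWi" -> buffer=accnmaXhcSvkWirop
Fragment 6: offset=11 data="huZ" -> buffer=accnmaXhcSvhuZrop

Answer: accnmaXhcSvhuZrop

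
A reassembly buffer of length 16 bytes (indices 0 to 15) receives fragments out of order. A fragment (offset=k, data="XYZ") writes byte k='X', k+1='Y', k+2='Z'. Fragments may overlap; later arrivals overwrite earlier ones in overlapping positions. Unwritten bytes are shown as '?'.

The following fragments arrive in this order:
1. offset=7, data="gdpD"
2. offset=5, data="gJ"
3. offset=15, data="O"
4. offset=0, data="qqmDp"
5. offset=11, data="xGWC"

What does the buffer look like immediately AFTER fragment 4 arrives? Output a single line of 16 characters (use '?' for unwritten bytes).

Answer: qqmDpgJgdpD????O

Derivation:
Fragment 1: offset=7 data="gdpD" -> buffer=???????gdpD?????
Fragment 2: offset=5 data="gJ" -> buffer=?????gJgdpD?????
Fragment 3: offset=15 data="O" -> buffer=?????gJgdpD????O
Fragment 4: offset=0 data="qqmDp" -> buffer=qqmDpgJgdpD????O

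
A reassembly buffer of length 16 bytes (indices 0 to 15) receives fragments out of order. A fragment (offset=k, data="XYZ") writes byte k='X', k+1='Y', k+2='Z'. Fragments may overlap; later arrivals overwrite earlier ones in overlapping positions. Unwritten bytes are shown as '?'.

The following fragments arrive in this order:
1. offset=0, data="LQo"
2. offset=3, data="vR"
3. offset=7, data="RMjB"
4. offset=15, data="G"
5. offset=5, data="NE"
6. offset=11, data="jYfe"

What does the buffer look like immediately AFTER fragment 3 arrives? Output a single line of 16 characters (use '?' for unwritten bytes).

Answer: LQovR??RMjB?????

Derivation:
Fragment 1: offset=0 data="LQo" -> buffer=LQo?????????????
Fragment 2: offset=3 data="vR" -> buffer=LQovR???????????
Fragment 3: offset=7 data="RMjB" -> buffer=LQovR??RMjB?????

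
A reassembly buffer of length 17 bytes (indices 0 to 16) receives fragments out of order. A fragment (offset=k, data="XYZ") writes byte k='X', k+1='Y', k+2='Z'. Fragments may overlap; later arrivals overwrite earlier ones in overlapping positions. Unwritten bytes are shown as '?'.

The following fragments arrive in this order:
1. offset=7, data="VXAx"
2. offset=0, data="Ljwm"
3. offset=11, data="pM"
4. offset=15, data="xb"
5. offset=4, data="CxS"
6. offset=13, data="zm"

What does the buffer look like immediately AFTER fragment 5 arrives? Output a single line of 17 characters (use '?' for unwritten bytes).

Fragment 1: offset=7 data="VXAx" -> buffer=???????VXAx??????
Fragment 2: offset=0 data="Ljwm" -> buffer=Ljwm???VXAx??????
Fragment 3: offset=11 data="pM" -> buffer=Ljwm???VXAxpM????
Fragment 4: offset=15 data="xb" -> buffer=Ljwm???VXAxpM??xb
Fragment 5: offset=4 data="CxS" -> buffer=LjwmCxSVXAxpM??xb

Answer: LjwmCxSVXAxpM??xb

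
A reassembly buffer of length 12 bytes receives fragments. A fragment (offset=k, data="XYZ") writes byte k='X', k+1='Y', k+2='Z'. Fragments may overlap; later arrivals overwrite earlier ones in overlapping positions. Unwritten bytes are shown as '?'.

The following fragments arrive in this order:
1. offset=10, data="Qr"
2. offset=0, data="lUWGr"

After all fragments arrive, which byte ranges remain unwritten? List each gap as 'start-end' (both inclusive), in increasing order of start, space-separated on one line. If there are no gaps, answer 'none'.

Fragment 1: offset=10 len=2
Fragment 2: offset=0 len=5
Gaps: 5-9

Answer: 5-9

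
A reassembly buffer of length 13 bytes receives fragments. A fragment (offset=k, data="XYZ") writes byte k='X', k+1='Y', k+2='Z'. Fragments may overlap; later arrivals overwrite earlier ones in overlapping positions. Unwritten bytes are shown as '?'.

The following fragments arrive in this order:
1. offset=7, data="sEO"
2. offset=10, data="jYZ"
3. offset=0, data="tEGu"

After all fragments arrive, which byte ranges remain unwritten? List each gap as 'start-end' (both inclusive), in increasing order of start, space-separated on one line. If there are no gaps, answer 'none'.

Fragment 1: offset=7 len=3
Fragment 2: offset=10 len=3
Fragment 3: offset=0 len=4
Gaps: 4-6

Answer: 4-6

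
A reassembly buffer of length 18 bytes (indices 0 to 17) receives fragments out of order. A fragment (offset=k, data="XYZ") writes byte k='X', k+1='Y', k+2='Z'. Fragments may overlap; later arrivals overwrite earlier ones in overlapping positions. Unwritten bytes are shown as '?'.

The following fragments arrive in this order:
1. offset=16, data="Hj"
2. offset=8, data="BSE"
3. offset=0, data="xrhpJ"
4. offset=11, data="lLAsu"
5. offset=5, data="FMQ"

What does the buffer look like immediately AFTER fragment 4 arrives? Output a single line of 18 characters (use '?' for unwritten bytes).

Fragment 1: offset=16 data="Hj" -> buffer=????????????????Hj
Fragment 2: offset=8 data="BSE" -> buffer=????????BSE?????Hj
Fragment 3: offset=0 data="xrhpJ" -> buffer=xrhpJ???BSE?????Hj
Fragment 4: offset=11 data="lLAsu" -> buffer=xrhpJ???BSElLAsuHj

Answer: xrhpJ???BSElLAsuHj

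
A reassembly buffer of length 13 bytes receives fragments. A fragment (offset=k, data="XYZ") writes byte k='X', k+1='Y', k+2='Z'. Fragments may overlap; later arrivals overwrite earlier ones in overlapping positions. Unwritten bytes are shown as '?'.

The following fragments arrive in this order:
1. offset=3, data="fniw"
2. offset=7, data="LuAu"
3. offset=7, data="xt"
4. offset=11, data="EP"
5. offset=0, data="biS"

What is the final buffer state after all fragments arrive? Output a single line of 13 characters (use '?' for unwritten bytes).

Fragment 1: offset=3 data="fniw" -> buffer=???fniw??????
Fragment 2: offset=7 data="LuAu" -> buffer=???fniwLuAu??
Fragment 3: offset=7 data="xt" -> buffer=???fniwxtAu??
Fragment 4: offset=11 data="EP" -> buffer=???fniwxtAuEP
Fragment 5: offset=0 data="biS" -> buffer=biSfniwxtAuEP

Answer: biSfniwxtAuEP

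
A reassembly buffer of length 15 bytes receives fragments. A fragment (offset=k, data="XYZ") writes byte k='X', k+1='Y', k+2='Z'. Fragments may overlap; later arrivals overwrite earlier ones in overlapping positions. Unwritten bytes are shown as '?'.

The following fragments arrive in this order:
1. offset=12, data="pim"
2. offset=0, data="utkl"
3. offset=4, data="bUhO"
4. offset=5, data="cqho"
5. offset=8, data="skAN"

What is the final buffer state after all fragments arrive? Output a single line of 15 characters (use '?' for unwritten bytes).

Answer: utklbcqhskANpim

Derivation:
Fragment 1: offset=12 data="pim" -> buffer=????????????pim
Fragment 2: offset=0 data="utkl" -> buffer=utkl????????pim
Fragment 3: offset=4 data="bUhO" -> buffer=utklbUhO????pim
Fragment 4: offset=5 data="cqho" -> buffer=utklbcqho???pim
Fragment 5: offset=8 data="skAN" -> buffer=utklbcqhskANpim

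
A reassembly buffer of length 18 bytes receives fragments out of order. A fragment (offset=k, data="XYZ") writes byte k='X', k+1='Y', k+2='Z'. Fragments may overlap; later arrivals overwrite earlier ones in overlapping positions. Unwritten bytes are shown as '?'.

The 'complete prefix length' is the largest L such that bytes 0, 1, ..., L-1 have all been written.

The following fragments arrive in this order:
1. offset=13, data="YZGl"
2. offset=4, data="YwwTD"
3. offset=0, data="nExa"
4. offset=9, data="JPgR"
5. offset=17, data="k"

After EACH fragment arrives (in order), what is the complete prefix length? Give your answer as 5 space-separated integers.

Fragment 1: offset=13 data="YZGl" -> buffer=?????????????YZGl? -> prefix_len=0
Fragment 2: offset=4 data="YwwTD" -> buffer=????YwwTD????YZGl? -> prefix_len=0
Fragment 3: offset=0 data="nExa" -> buffer=nExaYwwTD????YZGl? -> prefix_len=9
Fragment 4: offset=9 data="JPgR" -> buffer=nExaYwwTDJPgRYZGl? -> prefix_len=17
Fragment 5: offset=17 data="k" -> buffer=nExaYwwTDJPgRYZGlk -> prefix_len=18

Answer: 0 0 9 17 18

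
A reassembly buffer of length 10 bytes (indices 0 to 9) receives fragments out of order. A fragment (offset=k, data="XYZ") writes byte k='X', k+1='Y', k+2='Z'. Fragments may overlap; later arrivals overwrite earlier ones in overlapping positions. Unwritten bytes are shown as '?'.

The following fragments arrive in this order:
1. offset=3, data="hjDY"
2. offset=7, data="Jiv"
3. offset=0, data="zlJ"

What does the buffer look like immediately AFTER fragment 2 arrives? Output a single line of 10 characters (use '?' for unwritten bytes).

Answer: ???hjDYJiv

Derivation:
Fragment 1: offset=3 data="hjDY" -> buffer=???hjDY???
Fragment 2: offset=7 data="Jiv" -> buffer=???hjDYJiv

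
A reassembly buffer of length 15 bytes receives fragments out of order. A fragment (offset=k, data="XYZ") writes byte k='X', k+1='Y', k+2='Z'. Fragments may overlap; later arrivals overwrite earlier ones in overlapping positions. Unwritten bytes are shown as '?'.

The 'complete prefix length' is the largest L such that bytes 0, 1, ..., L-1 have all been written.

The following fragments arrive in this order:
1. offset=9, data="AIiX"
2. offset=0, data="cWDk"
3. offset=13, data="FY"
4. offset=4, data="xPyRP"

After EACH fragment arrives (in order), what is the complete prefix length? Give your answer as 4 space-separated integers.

Fragment 1: offset=9 data="AIiX" -> buffer=?????????AIiX?? -> prefix_len=0
Fragment 2: offset=0 data="cWDk" -> buffer=cWDk?????AIiX?? -> prefix_len=4
Fragment 3: offset=13 data="FY" -> buffer=cWDk?????AIiXFY -> prefix_len=4
Fragment 4: offset=4 data="xPyRP" -> buffer=cWDkxPyRPAIiXFY -> prefix_len=15

Answer: 0 4 4 15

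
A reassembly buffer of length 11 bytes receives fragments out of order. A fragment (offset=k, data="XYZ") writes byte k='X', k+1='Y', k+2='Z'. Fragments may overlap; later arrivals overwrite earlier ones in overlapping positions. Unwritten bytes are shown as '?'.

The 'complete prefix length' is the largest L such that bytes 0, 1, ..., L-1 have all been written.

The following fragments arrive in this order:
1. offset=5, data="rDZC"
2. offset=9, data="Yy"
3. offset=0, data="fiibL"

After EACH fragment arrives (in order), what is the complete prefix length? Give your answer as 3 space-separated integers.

Fragment 1: offset=5 data="rDZC" -> buffer=?????rDZC?? -> prefix_len=0
Fragment 2: offset=9 data="Yy" -> buffer=?????rDZCYy -> prefix_len=0
Fragment 3: offset=0 data="fiibL" -> buffer=fiibLrDZCYy -> prefix_len=11

Answer: 0 0 11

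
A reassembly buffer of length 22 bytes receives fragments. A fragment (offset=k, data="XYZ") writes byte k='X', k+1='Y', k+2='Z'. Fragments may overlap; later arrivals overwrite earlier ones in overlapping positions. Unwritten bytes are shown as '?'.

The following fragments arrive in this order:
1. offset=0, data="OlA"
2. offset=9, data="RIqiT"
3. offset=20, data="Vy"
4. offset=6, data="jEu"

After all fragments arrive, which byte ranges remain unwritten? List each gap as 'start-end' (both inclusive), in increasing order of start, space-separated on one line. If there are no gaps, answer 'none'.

Fragment 1: offset=0 len=3
Fragment 2: offset=9 len=5
Fragment 3: offset=20 len=2
Fragment 4: offset=6 len=3
Gaps: 3-5 14-19

Answer: 3-5 14-19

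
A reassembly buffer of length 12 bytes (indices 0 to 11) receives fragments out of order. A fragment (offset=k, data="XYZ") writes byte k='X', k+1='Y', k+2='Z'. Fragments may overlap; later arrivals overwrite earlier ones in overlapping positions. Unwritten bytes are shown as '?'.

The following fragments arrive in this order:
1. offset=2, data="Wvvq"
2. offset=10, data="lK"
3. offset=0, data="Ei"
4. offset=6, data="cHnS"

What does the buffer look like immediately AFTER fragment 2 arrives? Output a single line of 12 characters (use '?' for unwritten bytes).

Fragment 1: offset=2 data="Wvvq" -> buffer=??Wvvq??????
Fragment 2: offset=10 data="lK" -> buffer=??Wvvq????lK

Answer: ??Wvvq????lK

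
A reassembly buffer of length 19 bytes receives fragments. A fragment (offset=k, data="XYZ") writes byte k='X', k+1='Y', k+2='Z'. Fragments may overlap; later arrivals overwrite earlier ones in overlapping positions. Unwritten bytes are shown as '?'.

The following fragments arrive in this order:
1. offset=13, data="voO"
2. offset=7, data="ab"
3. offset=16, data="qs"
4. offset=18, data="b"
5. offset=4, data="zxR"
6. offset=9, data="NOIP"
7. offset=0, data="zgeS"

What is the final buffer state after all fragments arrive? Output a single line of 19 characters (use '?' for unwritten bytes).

Answer: zgeSzxRabNOIPvoOqsb

Derivation:
Fragment 1: offset=13 data="voO" -> buffer=?????????????voO???
Fragment 2: offset=7 data="ab" -> buffer=???????ab????voO???
Fragment 3: offset=16 data="qs" -> buffer=???????ab????voOqs?
Fragment 4: offset=18 data="b" -> buffer=???????ab????voOqsb
Fragment 5: offset=4 data="zxR" -> buffer=????zxRab????voOqsb
Fragment 6: offset=9 data="NOIP" -> buffer=????zxRabNOIPvoOqsb
Fragment 7: offset=0 data="zgeS" -> buffer=zgeSzxRabNOIPvoOqsb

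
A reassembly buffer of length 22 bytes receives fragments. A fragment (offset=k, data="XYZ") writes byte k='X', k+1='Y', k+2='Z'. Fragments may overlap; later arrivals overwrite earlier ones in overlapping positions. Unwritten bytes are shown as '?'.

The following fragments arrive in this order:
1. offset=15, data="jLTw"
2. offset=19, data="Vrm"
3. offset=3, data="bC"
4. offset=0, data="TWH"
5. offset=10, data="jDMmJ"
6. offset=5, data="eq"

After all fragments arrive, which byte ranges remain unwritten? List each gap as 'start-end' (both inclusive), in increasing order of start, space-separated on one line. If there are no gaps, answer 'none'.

Answer: 7-9

Derivation:
Fragment 1: offset=15 len=4
Fragment 2: offset=19 len=3
Fragment 3: offset=3 len=2
Fragment 4: offset=0 len=3
Fragment 5: offset=10 len=5
Fragment 6: offset=5 len=2
Gaps: 7-9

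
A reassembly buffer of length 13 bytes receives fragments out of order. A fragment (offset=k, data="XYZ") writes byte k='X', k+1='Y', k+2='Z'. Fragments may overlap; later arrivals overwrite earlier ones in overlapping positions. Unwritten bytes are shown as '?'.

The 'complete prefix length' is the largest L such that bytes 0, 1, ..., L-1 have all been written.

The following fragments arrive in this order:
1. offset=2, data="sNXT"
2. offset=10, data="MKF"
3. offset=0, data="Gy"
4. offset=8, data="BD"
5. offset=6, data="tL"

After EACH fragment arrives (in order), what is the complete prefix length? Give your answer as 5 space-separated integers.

Fragment 1: offset=2 data="sNXT" -> buffer=??sNXT??????? -> prefix_len=0
Fragment 2: offset=10 data="MKF" -> buffer=??sNXT????MKF -> prefix_len=0
Fragment 3: offset=0 data="Gy" -> buffer=GysNXT????MKF -> prefix_len=6
Fragment 4: offset=8 data="BD" -> buffer=GysNXT??BDMKF -> prefix_len=6
Fragment 5: offset=6 data="tL" -> buffer=GysNXTtLBDMKF -> prefix_len=13

Answer: 0 0 6 6 13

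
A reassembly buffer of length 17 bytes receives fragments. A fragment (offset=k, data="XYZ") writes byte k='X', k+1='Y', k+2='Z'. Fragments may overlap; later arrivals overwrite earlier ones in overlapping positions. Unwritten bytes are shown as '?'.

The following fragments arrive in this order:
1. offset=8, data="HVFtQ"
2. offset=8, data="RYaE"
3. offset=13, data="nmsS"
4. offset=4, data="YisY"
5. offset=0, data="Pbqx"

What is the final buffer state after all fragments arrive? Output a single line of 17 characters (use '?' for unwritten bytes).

Answer: PbqxYisYRYaEQnmsS

Derivation:
Fragment 1: offset=8 data="HVFtQ" -> buffer=????????HVFtQ????
Fragment 2: offset=8 data="RYaE" -> buffer=????????RYaEQ????
Fragment 3: offset=13 data="nmsS" -> buffer=????????RYaEQnmsS
Fragment 4: offset=4 data="YisY" -> buffer=????YisYRYaEQnmsS
Fragment 5: offset=0 data="Pbqx" -> buffer=PbqxYisYRYaEQnmsS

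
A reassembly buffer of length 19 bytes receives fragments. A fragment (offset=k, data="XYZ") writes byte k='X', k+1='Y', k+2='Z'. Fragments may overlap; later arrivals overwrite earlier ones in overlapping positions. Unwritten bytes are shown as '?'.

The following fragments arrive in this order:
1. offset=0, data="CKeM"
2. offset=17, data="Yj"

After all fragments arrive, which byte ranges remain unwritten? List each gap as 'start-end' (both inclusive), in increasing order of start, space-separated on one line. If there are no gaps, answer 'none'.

Fragment 1: offset=0 len=4
Fragment 2: offset=17 len=2
Gaps: 4-16

Answer: 4-16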